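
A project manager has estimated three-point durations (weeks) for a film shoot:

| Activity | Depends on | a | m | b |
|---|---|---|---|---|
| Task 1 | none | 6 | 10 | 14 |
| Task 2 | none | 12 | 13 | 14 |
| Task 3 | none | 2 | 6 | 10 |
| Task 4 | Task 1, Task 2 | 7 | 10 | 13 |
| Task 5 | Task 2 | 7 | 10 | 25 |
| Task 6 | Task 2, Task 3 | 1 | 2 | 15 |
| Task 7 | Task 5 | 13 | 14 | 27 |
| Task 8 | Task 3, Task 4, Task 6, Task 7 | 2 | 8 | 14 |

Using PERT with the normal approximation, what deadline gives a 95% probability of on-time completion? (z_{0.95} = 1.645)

te_Task 1 = (6 + 4·10 + 14)/6 = 60/6 = 10; σ²_Task 1 = ((14−6)/6)² = 1.778
te_Task 2 = (12 + 4·13 + 14)/6 = 78/6 = 13; σ²_Task 2 = ((14−12)/6)² = 0.111
te_Task 3 = (2 + 4·6 + 10)/6 = 36/6 = 6; σ²_Task 3 = ((10−2)/6)² = 1.778
te_Task 4 = (7 + 4·10 + 13)/6 = 60/6 = 10; σ²_Task 4 = ((13−7)/6)² = 1.000
te_Task 5 = (7 + 4·10 + 25)/6 = 72/6 = 12; σ²_Task 5 = ((25−7)/6)² = 9.000
te_Task 6 = (1 + 4·2 + 15)/6 = 24/6 = 4; σ²_Task 6 = ((15−1)/6)² = 5.444
te_Task 7 = (13 + 4·14 + 27)/6 = 96/6 = 16; σ²_Task 7 = ((27−13)/6)² = 5.444
te_Task 8 = (2 + 4·8 + 14)/6 = 48/6 = 8; σ²_Task 8 = ((14−2)/6)² = 4.000

Forward pass:
ES_Task 1 = 0; EF_Task 1 = 10
ES_Task 2 = 0; EF_Task 2 = 13
ES_Task 3 = 0; EF_Task 3 = 6
ES_Task 4 = max(EF_Task 1=10, EF_Task 2=13) = 13; EF_Task 4 = 13+10 = 23
ES_Task 5 = 13; EF_Task 5 = 13+12 = 25
ES_Task 6 = max(EF_Task 2=13, EF_Task 3=6) = 13; EF_Task 6 = 13+4 = 17
ES_Task 7 = 25; EF_Task 7 = 25+16 = 41
ES_Task 8 = max(EF_Task 3=6, EF_Task 4=23, EF_Task 6=17, EF_Task 7=41) = 41; EF_Task 8 = 41+8 = 49
Expected project duration μ = 49 weeks. Critical path: Task 2 → Task 5 → Task 7 → Task 8.

Variance along critical path = 0.111 + 9.000 + 5.444 + 4.000 = 18.556; σ = 4.308 weeks.
D = μ + z·σ = 49 + 1.645·4.308 = 56.1 weeks

56.1 weeks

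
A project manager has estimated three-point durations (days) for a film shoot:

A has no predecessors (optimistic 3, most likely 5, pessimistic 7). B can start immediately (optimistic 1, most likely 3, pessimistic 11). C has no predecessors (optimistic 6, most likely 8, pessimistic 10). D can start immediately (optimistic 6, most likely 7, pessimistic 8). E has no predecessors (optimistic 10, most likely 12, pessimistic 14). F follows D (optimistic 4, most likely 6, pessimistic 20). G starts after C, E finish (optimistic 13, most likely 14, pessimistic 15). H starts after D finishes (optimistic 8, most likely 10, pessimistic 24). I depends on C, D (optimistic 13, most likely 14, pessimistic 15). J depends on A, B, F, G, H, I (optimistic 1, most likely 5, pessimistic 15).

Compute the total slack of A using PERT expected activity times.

21 days

te_A = (3 + 4·5 + 7)/6 = 30/6 = 5
te_B = (1 + 4·3 + 11)/6 = 24/6 = 4
te_C = (6 + 4·8 + 10)/6 = 48/6 = 8
te_D = (6 + 4·7 + 8)/6 = 42/6 = 7
te_E = (10 + 4·12 + 14)/6 = 72/6 = 12
te_F = (4 + 4·6 + 20)/6 = 48/6 = 8
te_G = (13 + 4·14 + 15)/6 = 84/6 = 14
te_H = (8 + 4·10 + 24)/6 = 72/6 = 12
te_I = (13 + 4·14 + 15)/6 = 84/6 = 14
te_J = (1 + 4·5 + 15)/6 = 36/6 = 6

Forward pass:
ES_A = 0; EF_A = 5
ES_B = 0; EF_B = 4
ES_C = 0; EF_C = 8
ES_D = 0; EF_D = 7
ES_E = 0; EF_E = 12
ES_F = 7; EF_F = 7+8 = 15
ES_G = max(EF_C=8, EF_E=12) = 12; EF_G = 12+14 = 26
ES_H = 7; EF_H = 7+12 = 19
ES_I = max(EF_C=8, EF_D=7) = 8; EF_I = 8+14 = 22
ES_J = max(EF_A=5, EF_B=4, EF_F=15, EF_G=26, EF_H=19, EF_I=22) = 26; EF_J = 26+6 = 32
Expected project duration μ = 32 days. Critical path: E → G → J.

Backward pass:
LF_J = 32; LS_J = 32−6 = 26
LF_I = LS_J = 26; LS_I = 26−14 = 12
LF_H = LS_J = 26; LS_H = 26−12 = 14
LF_G = LS_J = 26; LS_G = 26−14 = 12
LF_F = LS_J = 26; LS_F = 26−8 = 18
LF_E = LS_G = 12; LS_E = 12−12 = 0
LF_D = min(LS_F=18, LS_H=14, LS_I=12) = 12; LS_D = 12−7 = 5
LF_C = min(LS_G=12, LS_I=12) = 12; LS_C = 12−8 = 4
LF_B = LS_J = 26; LS_B = 26−4 = 22
LF_A = LS_J = 26; LS_A = 26−5 = 21
Slack_A = LS_A − ES_A = 21 − 0 = 21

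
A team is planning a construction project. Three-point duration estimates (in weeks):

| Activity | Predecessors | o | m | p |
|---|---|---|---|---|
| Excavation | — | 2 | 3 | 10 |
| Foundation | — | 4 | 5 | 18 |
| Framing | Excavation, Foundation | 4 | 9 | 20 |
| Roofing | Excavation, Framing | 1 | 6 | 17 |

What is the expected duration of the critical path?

24 weeks

te_Excavation = (2 + 4·3 + 10)/6 = 24/6 = 4
te_Foundation = (4 + 4·5 + 18)/6 = 42/6 = 7
te_Framing = (4 + 4·9 + 20)/6 = 60/6 = 10
te_Roofing = (1 + 4·6 + 17)/6 = 42/6 = 7

Forward pass:
ES_Excavation = 0; EF_Excavation = 4
ES_Foundation = 0; EF_Foundation = 7
ES_Framing = max(EF_Excavation=4, EF_Foundation=7) = 7; EF_Framing = 7+10 = 17
ES_Roofing = max(EF_Excavation=4, EF_Framing=17) = 17; EF_Roofing = 17+7 = 24
Expected project duration μ = 24 weeks. Critical path: Foundation → Framing → Roofing.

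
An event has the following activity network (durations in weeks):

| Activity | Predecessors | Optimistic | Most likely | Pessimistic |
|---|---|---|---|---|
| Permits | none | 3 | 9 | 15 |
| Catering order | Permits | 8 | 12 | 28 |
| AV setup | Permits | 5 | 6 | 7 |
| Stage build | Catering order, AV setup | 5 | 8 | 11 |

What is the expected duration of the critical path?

31 weeks

te_Permits = (3 + 4·9 + 15)/6 = 54/6 = 9
te_Catering order = (8 + 4·12 + 28)/6 = 84/6 = 14
te_AV setup = (5 + 4·6 + 7)/6 = 36/6 = 6
te_Stage build = (5 + 4·8 + 11)/6 = 48/6 = 8

Forward pass:
ES_Permits = 0; EF_Permits = 9
ES_Catering order = 9; EF_Catering order = 9+14 = 23
ES_AV setup = 9; EF_AV setup = 9+6 = 15
ES_Stage build = max(EF_Catering order=23, EF_AV setup=15) = 23; EF_Stage build = 23+8 = 31
Expected project duration μ = 31 weeks. Critical path: Permits → Catering order → Stage build.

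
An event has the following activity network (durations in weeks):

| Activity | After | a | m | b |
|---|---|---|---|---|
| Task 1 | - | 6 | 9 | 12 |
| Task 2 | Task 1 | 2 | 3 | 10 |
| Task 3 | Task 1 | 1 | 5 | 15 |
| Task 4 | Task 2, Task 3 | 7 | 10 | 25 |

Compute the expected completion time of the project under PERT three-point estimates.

te_Task 1 = (6 + 4·9 + 12)/6 = 54/6 = 9
te_Task 2 = (2 + 4·3 + 10)/6 = 24/6 = 4
te_Task 3 = (1 + 4·5 + 15)/6 = 36/6 = 6
te_Task 4 = (7 + 4·10 + 25)/6 = 72/6 = 12

Forward pass:
ES_Task 1 = 0; EF_Task 1 = 9
ES_Task 2 = 9; EF_Task 2 = 9+4 = 13
ES_Task 3 = 9; EF_Task 3 = 9+6 = 15
ES_Task 4 = max(EF_Task 2=13, EF_Task 3=15) = 15; EF_Task 4 = 15+12 = 27
Expected project duration μ = 27 weeks. Critical path: Task 1 → Task 3 → Task 4.

27 weeks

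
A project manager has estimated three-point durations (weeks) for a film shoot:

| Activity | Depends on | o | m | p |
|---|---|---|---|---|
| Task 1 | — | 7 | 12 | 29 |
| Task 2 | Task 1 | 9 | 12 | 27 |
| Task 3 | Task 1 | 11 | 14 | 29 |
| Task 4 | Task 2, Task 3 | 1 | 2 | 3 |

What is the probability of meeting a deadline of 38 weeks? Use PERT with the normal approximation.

0.897

te_Task 1 = (7 + 4·12 + 29)/6 = 84/6 = 14; σ²_Task 1 = ((29−7)/6)² = 13.444
te_Task 2 = (9 + 4·12 + 27)/6 = 84/6 = 14; σ²_Task 2 = ((27−9)/6)² = 9.000
te_Task 3 = (11 + 4·14 + 29)/6 = 96/6 = 16; σ²_Task 3 = ((29−11)/6)² = 9.000
te_Task 4 = (1 + 4·2 + 3)/6 = 12/6 = 2; σ²_Task 4 = ((3−1)/6)² = 0.111

Forward pass:
ES_Task 1 = 0; EF_Task 1 = 14
ES_Task 2 = 14; EF_Task 2 = 14+14 = 28
ES_Task 3 = 14; EF_Task 3 = 14+16 = 30
ES_Task 4 = max(EF_Task 2=28, EF_Task 3=30) = 30; EF_Task 4 = 30+2 = 32
Expected project duration μ = 32 weeks. Critical path: Task 1 → Task 3 → Task 4.

Variance along critical path = 13.444 + 9.000 + 0.111 = 22.556; σ = √22.556 = 4.749 weeks.
Z = (38 − 32) / 4.749 = 1.263
P(T ≤ 38) = Φ(1.263) ≈ 0.897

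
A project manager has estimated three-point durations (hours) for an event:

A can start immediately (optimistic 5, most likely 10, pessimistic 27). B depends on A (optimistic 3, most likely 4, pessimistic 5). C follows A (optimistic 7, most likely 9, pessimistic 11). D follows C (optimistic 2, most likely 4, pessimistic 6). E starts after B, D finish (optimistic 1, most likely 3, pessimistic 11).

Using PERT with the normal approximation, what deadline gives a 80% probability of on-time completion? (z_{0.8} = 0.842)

te_A = (5 + 4·10 + 27)/6 = 72/6 = 12; σ²_A = ((27−5)/6)² = 13.444
te_B = (3 + 4·4 + 5)/6 = 24/6 = 4; σ²_B = ((5−3)/6)² = 0.111
te_C = (7 + 4·9 + 11)/6 = 54/6 = 9; σ²_C = ((11−7)/6)² = 0.444
te_D = (2 + 4·4 + 6)/6 = 24/6 = 4; σ²_D = ((6−2)/6)² = 0.444
te_E = (1 + 4·3 + 11)/6 = 24/6 = 4; σ²_E = ((11−1)/6)² = 2.778

Forward pass:
ES_A = 0; EF_A = 12
ES_B = 12; EF_B = 12+4 = 16
ES_C = 12; EF_C = 12+9 = 21
ES_D = 21; EF_D = 21+4 = 25
ES_E = max(EF_B=16, EF_D=25) = 25; EF_E = 25+4 = 29
Expected project duration μ = 29 hours. Critical path: A → C → D → E.

Variance along critical path = 13.444 + 0.444 + 0.444 + 2.778 = 17.111; σ = 4.137 hours.
D = μ + z·σ = 29 + 0.842·4.137 = 32.5 hours

32.5 hours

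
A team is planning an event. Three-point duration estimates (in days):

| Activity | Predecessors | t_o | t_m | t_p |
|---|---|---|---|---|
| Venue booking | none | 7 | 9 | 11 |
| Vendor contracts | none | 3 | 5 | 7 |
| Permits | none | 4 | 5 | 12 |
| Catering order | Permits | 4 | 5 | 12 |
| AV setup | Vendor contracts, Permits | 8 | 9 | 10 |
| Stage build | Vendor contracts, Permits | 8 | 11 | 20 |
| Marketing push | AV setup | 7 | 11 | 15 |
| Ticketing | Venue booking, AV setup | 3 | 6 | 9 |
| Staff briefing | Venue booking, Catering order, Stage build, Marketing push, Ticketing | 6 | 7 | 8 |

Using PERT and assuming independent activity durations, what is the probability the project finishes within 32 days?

0.303

te_Venue booking = (7 + 4·9 + 11)/6 = 54/6 = 9; σ²_Venue booking = ((11−7)/6)² = 0.444
te_Vendor contracts = (3 + 4·5 + 7)/6 = 30/6 = 5; σ²_Vendor contracts = ((7−3)/6)² = 0.444
te_Permits = (4 + 4·5 + 12)/6 = 36/6 = 6; σ²_Permits = ((12−4)/6)² = 1.778
te_Catering order = (4 + 4·5 + 12)/6 = 36/6 = 6; σ²_Catering order = ((12−4)/6)² = 1.778
te_AV setup = (8 + 4·9 + 10)/6 = 54/6 = 9; σ²_AV setup = ((10−8)/6)² = 0.111
te_Stage build = (8 + 4·11 + 20)/6 = 72/6 = 12; σ²_Stage build = ((20−8)/6)² = 4.000
te_Marketing push = (7 + 4·11 + 15)/6 = 66/6 = 11; σ²_Marketing push = ((15−7)/6)² = 1.778
te_Ticketing = (3 + 4·6 + 9)/6 = 36/6 = 6; σ²_Ticketing = ((9−3)/6)² = 1.000
te_Staff briefing = (6 + 4·7 + 8)/6 = 42/6 = 7; σ²_Staff briefing = ((8−6)/6)² = 0.111

Forward pass:
ES_Venue booking = 0; EF_Venue booking = 9
ES_Vendor contracts = 0; EF_Vendor contracts = 5
ES_Permits = 0; EF_Permits = 6
ES_Catering order = 6; EF_Catering order = 6+6 = 12
ES_AV setup = max(EF_Vendor contracts=5, EF_Permits=6) = 6; EF_AV setup = 6+9 = 15
ES_Stage build = max(EF_Vendor contracts=5, EF_Permits=6) = 6; EF_Stage build = 6+12 = 18
ES_Marketing push = 15; EF_Marketing push = 15+11 = 26
ES_Ticketing = max(EF_Venue booking=9, EF_AV setup=15) = 15; EF_Ticketing = 15+6 = 21
ES_Staff briefing = max(EF_Venue booking=9, EF_Catering order=12, EF_Stage build=18, EF_Marketing push=26, EF_Ticketing=21) = 26; EF_Staff briefing = 26+7 = 33
Expected project duration μ = 33 days. Critical path: Permits → AV setup → Marketing push → Staff briefing.

Variance along critical path = 1.778 + 0.111 + 1.778 + 0.111 = 3.778; σ = √3.778 = 1.944 days.
Z = (32 − 33) / 1.944 = -0.514
P(T ≤ 32) = Φ(-0.514) ≈ 0.303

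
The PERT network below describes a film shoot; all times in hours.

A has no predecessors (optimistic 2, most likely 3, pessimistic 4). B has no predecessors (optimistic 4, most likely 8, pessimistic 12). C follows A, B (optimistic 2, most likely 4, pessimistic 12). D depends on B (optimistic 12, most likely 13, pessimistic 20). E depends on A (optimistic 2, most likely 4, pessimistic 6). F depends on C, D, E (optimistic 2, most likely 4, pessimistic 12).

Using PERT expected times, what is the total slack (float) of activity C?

te_A = (2 + 4·3 + 4)/6 = 18/6 = 3
te_B = (4 + 4·8 + 12)/6 = 48/6 = 8
te_C = (2 + 4·4 + 12)/6 = 30/6 = 5
te_D = (12 + 4·13 + 20)/6 = 84/6 = 14
te_E = (2 + 4·4 + 6)/6 = 24/6 = 4
te_F = (2 + 4·4 + 12)/6 = 30/6 = 5

Forward pass:
ES_A = 0; EF_A = 3
ES_B = 0; EF_B = 8
ES_C = max(EF_A=3, EF_B=8) = 8; EF_C = 8+5 = 13
ES_D = 8; EF_D = 8+14 = 22
ES_E = 3; EF_E = 3+4 = 7
ES_F = max(EF_C=13, EF_D=22, EF_E=7) = 22; EF_F = 22+5 = 27
Expected project duration μ = 27 hours. Critical path: B → D → F.

Backward pass:
LF_F = 27; LS_F = 27−5 = 22
LF_E = LS_F = 22; LS_E = 22−4 = 18
LF_D = LS_F = 22; LS_D = 22−14 = 8
LF_C = LS_F = 22; LS_C = 22−5 = 17
LF_B = min(LS_C=17, LS_D=8) = 8; LS_B = 8−8 = 0
LF_A = min(LS_C=17, LS_E=18) = 17; LS_A = 17−3 = 14
Slack_C = LS_C − ES_C = 17 − 8 = 9

9 hours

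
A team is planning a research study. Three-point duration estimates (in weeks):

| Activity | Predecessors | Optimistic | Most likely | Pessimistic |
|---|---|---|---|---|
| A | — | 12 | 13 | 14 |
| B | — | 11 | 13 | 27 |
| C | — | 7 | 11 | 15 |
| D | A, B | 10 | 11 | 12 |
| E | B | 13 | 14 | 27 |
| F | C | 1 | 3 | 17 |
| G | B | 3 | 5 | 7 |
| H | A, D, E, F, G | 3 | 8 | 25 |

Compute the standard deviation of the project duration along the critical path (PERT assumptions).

5.10 weeks

te_A = (12 + 4·13 + 14)/6 = 78/6 = 13; σ²_A = ((14−12)/6)² = 0.111
te_B = (11 + 4·13 + 27)/6 = 90/6 = 15; σ²_B = ((27−11)/6)² = 7.111
te_C = (7 + 4·11 + 15)/6 = 66/6 = 11; σ²_C = ((15−7)/6)² = 1.778
te_D = (10 + 4·11 + 12)/6 = 66/6 = 11; σ²_D = ((12−10)/6)² = 0.111
te_E = (13 + 4·14 + 27)/6 = 96/6 = 16; σ²_E = ((27−13)/6)² = 5.444
te_F = (1 + 4·3 + 17)/6 = 30/6 = 5; σ²_F = ((17−1)/6)² = 7.111
te_G = (3 + 4·5 + 7)/6 = 30/6 = 5; σ²_G = ((7−3)/6)² = 0.444
te_H = (3 + 4·8 + 25)/6 = 60/6 = 10; σ²_H = ((25−3)/6)² = 13.444

Forward pass:
ES_A = 0; EF_A = 13
ES_B = 0; EF_B = 15
ES_C = 0; EF_C = 11
ES_D = max(EF_A=13, EF_B=15) = 15; EF_D = 15+11 = 26
ES_E = 15; EF_E = 15+16 = 31
ES_F = 11; EF_F = 11+5 = 16
ES_G = 15; EF_G = 15+5 = 20
ES_H = max(EF_A=13, EF_D=26, EF_E=31, EF_F=16, EF_G=20) = 31; EF_H = 31+10 = 41
Expected project duration μ = 41 weeks. Critical path: B → E → H.

Variance along critical path = 7.111 + 5.444 + 13.444 = 26.000
σ = √26.000 = 5.099 weeks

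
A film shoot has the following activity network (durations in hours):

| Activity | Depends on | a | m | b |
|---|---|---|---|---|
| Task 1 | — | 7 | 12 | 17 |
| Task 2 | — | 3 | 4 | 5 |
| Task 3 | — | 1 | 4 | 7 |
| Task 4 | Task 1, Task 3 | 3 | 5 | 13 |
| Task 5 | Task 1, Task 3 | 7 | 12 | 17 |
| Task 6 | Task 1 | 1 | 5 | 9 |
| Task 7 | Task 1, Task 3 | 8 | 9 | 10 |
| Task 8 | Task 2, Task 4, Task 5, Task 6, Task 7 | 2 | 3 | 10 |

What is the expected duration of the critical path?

28 hours

te_Task 1 = (7 + 4·12 + 17)/6 = 72/6 = 12
te_Task 2 = (3 + 4·4 + 5)/6 = 24/6 = 4
te_Task 3 = (1 + 4·4 + 7)/6 = 24/6 = 4
te_Task 4 = (3 + 4·5 + 13)/6 = 36/6 = 6
te_Task 5 = (7 + 4·12 + 17)/6 = 72/6 = 12
te_Task 6 = (1 + 4·5 + 9)/6 = 30/6 = 5
te_Task 7 = (8 + 4·9 + 10)/6 = 54/6 = 9
te_Task 8 = (2 + 4·3 + 10)/6 = 24/6 = 4

Forward pass:
ES_Task 1 = 0; EF_Task 1 = 12
ES_Task 2 = 0; EF_Task 2 = 4
ES_Task 3 = 0; EF_Task 3 = 4
ES_Task 4 = max(EF_Task 1=12, EF_Task 3=4) = 12; EF_Task 4 = 12+6 = 18
ES_Task 5 = max(EF_Task 1=12, EF_Task 3=4) = 12; EF_Task 5 = 12+12 = 24
ES_Task 6 = 12; EF_Task 6 = 12+5 = 17
ES_Task 7 = max(EF_Task 1=12, EF_Task 3=4) = 12; EF_Task 7 = 12+9 = 21
ES_Task 8 = max(EF_Task 2=4, EF_Task 4=18, EF_Task 5=24, EF_Task 6=17, EF_Task 7=21) = 24; EF_Task 8 = 24+4 = 28
Expected project duration μ = 28 hours. Critical path: Task 1 → Task 5 → Task 8.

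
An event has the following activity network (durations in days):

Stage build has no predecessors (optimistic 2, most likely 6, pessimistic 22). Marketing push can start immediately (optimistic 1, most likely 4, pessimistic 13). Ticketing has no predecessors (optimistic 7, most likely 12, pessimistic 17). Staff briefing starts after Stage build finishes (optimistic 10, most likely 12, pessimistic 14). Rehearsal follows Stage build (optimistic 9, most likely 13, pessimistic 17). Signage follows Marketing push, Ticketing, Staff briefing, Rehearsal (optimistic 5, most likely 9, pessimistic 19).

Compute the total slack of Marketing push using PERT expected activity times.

16 days

te_Stage build = (2 + 4·6 + 22)/6 = 48/6 = 8
te_Marketing push = (1 + 4·4 + 13)/6 = 30/6 = 5
te_Ticketing = (7 + 4·12 + 17)/6 = 72/6 = 12
te_Staff briefing = (10 + 4·12 + 14)/6 = 72/6 = 12
te_Rehearsal = (9 + 4·13 + 17)/6 = 78/6 = 13
te_Signage = (5 + 4·9 + 19)/6 = 60/6 = 10

Forward pass:
ES_Stage build = 0; EF_Stage build = 8
ES_Marketing push = 0; EF_Marketing push = 5
ES_Ticketing = 0; EF_Ticketing = 12
ES_Staff briefing = 8; EF_Staff briefing = 8+12 = 20
ES_Rehearsal = 8; EF_Rehearsal = 8+13 = 21
ES_Signage = max(EF_Marketing push=5, EF_Ticketing=12, EF_Staff briefing=20, EF_Rehearsal=21) = 21; EF_Signage = 21+10 = 31
Expected project duration μ = 31 days. Critical path: Stage build → Rehearsal → Signage.

Backward pass:
LF_Signage = 31; LS_Signage = 31−10 = 21
LF_Rehearsal = LS_Signage = 21; LS_Rehearsal = 21−13 = 8
LF_Staff briefing = LS_Signage = 21; LS_Staff briefing = 21−12 = 9
LF_Ticketing = LS_Signage = 21; LS_Ticketing = 21−12 = 9
LF_Marketing push = LS_Signage = 21; LS_Marketing push = 21−5 = 16
LF_Stage build = min(LS_Staff briefing=9, LS_Rehearsal=8) = 8; LS_Stage build = 8−8 = 0
Slack_Marketing push = LS_Marketing push − ES_Marketing push = 16 − 0 = 16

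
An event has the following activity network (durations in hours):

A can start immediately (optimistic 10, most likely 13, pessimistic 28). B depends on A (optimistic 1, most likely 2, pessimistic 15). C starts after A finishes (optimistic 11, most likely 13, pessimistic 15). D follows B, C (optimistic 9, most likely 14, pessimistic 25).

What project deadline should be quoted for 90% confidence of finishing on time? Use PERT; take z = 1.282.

48.2 hours

te_A = (10 + 4·13 + 28)/6 = 90/6 = 15; σ²_A = ((28−10)/6)² = 9.000
te_B = (1 + 4·2 + 15)/6 = 24/6 = 4; σ²_B = ((15−1)/6)² = 5.444
te_C = (11 + 4·13 + 15)/6 = 78/6 = 13; σ²_C = ((15−11)/6)² = 0.444
te_D = (9 + 4·14 + 25)/6 = 90/6 = 15; σ²_D = ((25−9)/6)² = 7.111

Forward pass:
ES_A = 0; EF_A = 15
ES_B = 15; EF_B = 15+4 = 19
ES_C = 15; EF_C = 15+13 = 28
ES_D = max(EF_B=19, EF_C=28) = 28; EF_D = 28+15 = 43
Expected project duration μ = 43 hours. Critical path: A → C → D.

Variance along critical path = 9.000 + 0.444 + 7.111 = 16.556; σ = 4.069 hours.
D = μ + z·σ = 43 + 1.282·4.069 = 48.2 hours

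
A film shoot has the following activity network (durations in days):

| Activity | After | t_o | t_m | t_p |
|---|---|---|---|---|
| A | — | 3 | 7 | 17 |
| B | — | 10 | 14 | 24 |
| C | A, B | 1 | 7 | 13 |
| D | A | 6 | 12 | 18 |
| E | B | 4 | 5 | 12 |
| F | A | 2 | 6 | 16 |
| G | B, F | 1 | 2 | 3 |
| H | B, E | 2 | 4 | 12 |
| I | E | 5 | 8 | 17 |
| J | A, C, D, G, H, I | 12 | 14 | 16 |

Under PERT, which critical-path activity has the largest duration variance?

B

te_A = (3 + 4·7 + 17)/6 = 48/6 = 8; σ²_A = ((17−3)/6)² = 5.444
te_B = (10 + 4·14 + 24)/6 = 90/6 = 15; σ²_B = ((24−10)/6)² = 5.444
te_C = (1 + 4·7 + 13)/6 = 42/6 = 7; σ²_C = ((13−1)/6)² = 4.000
te_D = (6 + 4·12 + 18)/6 = 72/6 = 12; σ²_D = ((18−6)/6)² = 4.000
te_E = (4 + 4·5 + 12)/6 = 36/6 = 6; σ²_E = ((12−4)/6)² = 1.778
te_F = (2 + 4·6 + 16)/6 = 42/6 = 7; σ²_F = ((16−2)/6)² = 5.444
te_G = (1 + 4·2 + 3)/6 = 12/6 = 2; σ²_G = ((3−1)/6)² = 0.111
te_H = (2 + 4·4 + 12)/6 = 30/6 = 5; σ²_H = ((12−2)/6)² = 2.778
te_I = (5 + 4·8 + 17)/6 = 54/6 = 9; σ²_I = ((17−5)/6)² = 4.000
te_J = (12 + 4·14 + 16)/6 = 84/6 = 14; σ²_J = ((16−12)/6)² = 0.444

Forward pass:
ES_A = 0; EF_A = 8
ES_B = 0; EF_B = 15
ES_C = max(EF_A=8, EF_B=15) = 15; EF_C = 15+7 = 22
ES_D = 8; EF_D = 8+12 = 20
ES_E = 15; EF_E = 15+6 = 21
ES_F = 8; EF_F = 8+7 = 15
ES_G = max(EF_B=15, EF_F=15) = 15; EF_G = 15+2 = 17
ES_H = max(EF_B=15, EF_E=21) = 21; EF_H = 21+5 = 26
ES_I = 21; EF_I = 21+9 = 30
ES_J = max(EF_A=8, EF_C=22, EF_D=20, EF_G=17, EF_H=26, EF_I=30) = 30; EF_J = 30+14 = 44
Expected project duration μ = 44 days. Critical path: B → E → I → J.

Variances on critical path: σ²_B=5.444, σ²_E=1.778, σ²_I=4.000, σ²_J=0.444.
Largest is σ²_B = 5.444.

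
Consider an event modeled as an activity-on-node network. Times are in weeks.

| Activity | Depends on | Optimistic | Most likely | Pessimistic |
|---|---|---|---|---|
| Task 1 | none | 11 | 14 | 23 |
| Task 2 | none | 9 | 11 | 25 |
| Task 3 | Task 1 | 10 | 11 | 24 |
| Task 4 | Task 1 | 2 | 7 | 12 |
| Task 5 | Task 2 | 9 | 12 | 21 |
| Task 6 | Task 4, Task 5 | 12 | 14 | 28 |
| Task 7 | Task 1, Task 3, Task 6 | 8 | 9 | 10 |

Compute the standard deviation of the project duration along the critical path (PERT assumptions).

4.28 weeks

te_Task 1 = (11 + 4·14 + 23)/6 = 90/6 = 15; σ²_Task 1 = ((23−11)/6)² = 4.000
te_Task 2 = (9 + 4·11 + 25)/6 = 78/6 = 13; σ²_Task 2 = ((25−9)/6)² = 7.111
te_Task 3 = (10 + 4·11 + 24)/6 = 78/6 = 13; σ²_Task 3 = ((24−10)/6)² = 5.444
te_Task 4 = (2 + 4·7 + 12)/6 = 42/6 = 7; σ²_Task 4 = ((12−2)/6)² = 2.778
te_Task 5 = (9 + 4·12 + 21)/6 = 78/6 = 13; σ²_Task 5 = ((21−9)/6)² = 4.000
te_Task 6 = (12 + 4·14 + 28)/6 = 96/6 = 16; σ²_Task 6 = ((28−12)/6)² = 7.111
te_Task 7 = (8 + 4·9 + 10)/6 = 54/6 = 9; σ²_Task 7 = ((10−8)/6)² = 0.111

Forward pass:
ES_Task 1 = 0; EF_Task 1 = 15
ES_Task 2 = 0; EF_Task 2 = 13
ES_Task 3 = 15; EF_Task 3 = 15+13 = 28
ES_Task 4 = 15; EF_Task 4 = 15+7 = 22
ES_Task 5 = 13; EF_Task 5 = 13+13 = 26
ES_Task 6 = max(EF_Task 4=22, EF_Task 5=26) = 26; EF_Task 6 = 26+16 = 42
ES_Task 7 = max(EF_Task 1=15, EF_Task 3=28, EF_Task 6=42) = 42; EF_Task 7 = 42+9 = 51
Expected project duration μ = 51 weeks. Critical path: Task 2 → Task 5 → Task 6 → Task 7.

Variance along critical path = 7.111 + 4.000 + 7.111 + 0.111 = 18.333
σ = √18.333 = 4.282 weeks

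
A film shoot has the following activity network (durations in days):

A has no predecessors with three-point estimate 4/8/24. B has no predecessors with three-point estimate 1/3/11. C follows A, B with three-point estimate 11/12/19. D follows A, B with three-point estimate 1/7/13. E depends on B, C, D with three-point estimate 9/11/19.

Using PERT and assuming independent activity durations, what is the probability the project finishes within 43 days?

te_A = (4 + 4·8 + 24)/6 = 60/6 = 10; σ²_A = ((24−4)/6)² = 11.111
te_B = (1 + 4·3 + 11)/6 = 24/6 = 4; σ²_B = ((11−1)/6)² = 2.778
te_C = (11 + 4·12 + 19)/6 = 78/6 = 13; σ²_C = ((19−11)/6)² = 1.778
te_D = (1 + 4·7 + 13)/6 = 42/6 = 7; σ²_D = ((13−1)/6)² = 4.000
te_E = (9 + 4·11 + 19)/6 = 72/6 = 12; σ²_E = ((19−9)/6)² = 2.778

Forward pass:
ES_A = 0; EF_A = 10
ES_B = 0; EF_B = 4
ES_C = max(EF_A=10, EF_B=4) = 10; EF_C = 10+13 = 23
ES_D = max(EF_A=10, EF_B=4) = 10; EF_D = 10+7 = 17
ES_E = max(EF_B=4, EF_C=23, EF_D=17) = 23; EF_E = 23+12 = 35
Expected project duration μ = 35 days. Critical path: A → C → E.

Variance along critical path = 11.111 + 1.778 + 2.778 = 15.667; σ = √15.667 = 3.958 days.
Z = (43 − 35) / 3.958 = 2.021
P(T ≤ 43) = Φ(2.021) ≈ 0.978

0.978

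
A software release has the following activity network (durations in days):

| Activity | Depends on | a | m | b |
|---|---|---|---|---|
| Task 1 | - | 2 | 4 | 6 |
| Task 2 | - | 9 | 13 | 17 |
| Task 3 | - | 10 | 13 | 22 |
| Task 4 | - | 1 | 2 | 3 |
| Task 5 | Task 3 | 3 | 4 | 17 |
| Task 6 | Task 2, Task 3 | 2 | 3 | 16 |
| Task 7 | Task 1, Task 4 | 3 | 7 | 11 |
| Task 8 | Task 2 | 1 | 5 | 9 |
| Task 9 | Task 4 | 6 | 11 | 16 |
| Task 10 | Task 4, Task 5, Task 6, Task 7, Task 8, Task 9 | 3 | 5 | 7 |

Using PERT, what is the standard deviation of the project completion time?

3.14 days

te_Task 1 = (2 + 4·4 + 6)/6 = 24/6 = 4; σ²_Task 1 = ((6−2)/6)² = 0.444
te_Task 2 = (9 + 4·13 + 17)/6 = 78/6 = 13; σ²_Task 2 = ((17−9)/6)² = 1.778
te_Task 3 = (10 + 4·13 + 22)/6 = 84/6 = 14; σ²_Task 3 = ((22−10)/6)² = 4.000
te_Task 4 = (1 + 4·2 + 3)/6 = 12/6 = 2; σ²_Task 4 = ((3−1)/6)² = 0.111
te_Task 5 = (3 + 4·4 + 17)/6 = 36/6 = 6; σ²_Task 5 = ((17−3)/6)² = 5.444
te_Task 6 = (2 + 4·3 + 16)/6 = 30/6 = 5; σ²_Task 6 = ((16−2)/6)² = 5.444
te_Task 7 = (3 + 4·7 + 11)/6 = 42/6 = 7; σ²_Task 7 = ((11−3)/6)² = 1.778
te_Task 8 = (1 + 4·5 + 9)/6 = 30/6 = 5; σ²_Task 8 = ((9−1)/6)² = 1.778
te_Task 9 = (6 + 4·11 + 16)/6 = 66/6 = 11; σ²_Task 9 = ((16−6)/6)² = 2.778
te_Task 10 = (3 + 4·5 + 7)/6 = 30/6 = 5; σ²_Task 10 = ((7−3)/6)² = 0.444

Forward pass:
ES_Task 1 = 0; EF_Task 1 = 4
ES_Task 2 = 0; EF_Task 2 = 13
ES_Task 3 = 0; EF_Task 3 = 14
ES_Task 4 = 0; EF_Task 4 = 2
ES_Task 5 = 14; EF_Task 5 = 14+6 = 20
ES_Task 6 = max(EF_Task 2=13, EF_Task 3=14) = 14; EF_Task 6 = 14+5 = 19
ES_Task 7 = max(EF_Task 1=4, EF_Task 4=2) = 4; EF_Task 7 = 4+7 = 11
ES_Task 8 = 13; EF_Task 8 = 13+5 = 18
ES_Task 9 = 2; EF_Task 9 = 2+11 = 13
ES_Task 10 = max(EF_Task 4=2, EF_Task 5=20, EF_Task 6=19, EF_Task 7=11, EF_Task 8=18, EF_Task 9=13) = 20; EF_Task 10 = 20+5 = 25
Expected project duration μ = 25 days. Critical path: Task 3 → Task 5 → Task 10.

Variance along critical path = 4.000 + 5.444 + 0.444 = 9.889
σ = √9.889 = 3.145 days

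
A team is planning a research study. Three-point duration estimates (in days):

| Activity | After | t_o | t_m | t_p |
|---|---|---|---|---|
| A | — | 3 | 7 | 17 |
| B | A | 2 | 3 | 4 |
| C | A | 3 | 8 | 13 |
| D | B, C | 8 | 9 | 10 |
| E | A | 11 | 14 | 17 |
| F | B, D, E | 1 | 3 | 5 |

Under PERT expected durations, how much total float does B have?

te_A = (3 + 4·7 + 17)/6 = 48/6 = 8
te_B = (2 + 4·3 + 4)/6 = 18/6 = 3
te_C = (3 + 4·8 + 13)/6 = 48/6 = 8
te_D = (8 + 4·9 + 10)/6 = 54/6 = 9
te_E = (11 + 4·14 + 17)/6 = 84/6 = 14
te_F = (1 + 4·3 + 5)/6 = 18/6 = 3

Forward pass:
ES_A = 0; EF_A = 8
ES_B = 8; EF_B = 8+3 = 11
ES_C = 8; EF_C = 8+8 = 16
ES_D = max(EF_B=11, EF_C=16) = 16; EF_D = 16+9 = 25
ES_E = 8; EF_E = 8+14 = 22
ES_F = max(EF_B=11, EF_D=25, EF_E=22) = 25; EF_F = 25+3 = 28
Expected project duration μ = 28 days. Critical path: A → C → D → F.

Backward pass:
LF_F = 28; LS_F = 28−3 = 25
LF_E = LS_F = 25; LS_E = 25−14 = 11
LF_D = LS_F = 25; LS_D = 25−9 = 16
LF_C = LS_D = 16; LS_C = 16−8 = 8
LF_B = min(LS_D=16, LS_F=25) = 16; LS_B = 16−3 = 13
LF_A = min(LS_B=13, LS_C=8, LS_E=11) = 8; LS_A = 8−8 = 0
Slack_B = LS_B − ES_B = 13 − 8 = 5

5 days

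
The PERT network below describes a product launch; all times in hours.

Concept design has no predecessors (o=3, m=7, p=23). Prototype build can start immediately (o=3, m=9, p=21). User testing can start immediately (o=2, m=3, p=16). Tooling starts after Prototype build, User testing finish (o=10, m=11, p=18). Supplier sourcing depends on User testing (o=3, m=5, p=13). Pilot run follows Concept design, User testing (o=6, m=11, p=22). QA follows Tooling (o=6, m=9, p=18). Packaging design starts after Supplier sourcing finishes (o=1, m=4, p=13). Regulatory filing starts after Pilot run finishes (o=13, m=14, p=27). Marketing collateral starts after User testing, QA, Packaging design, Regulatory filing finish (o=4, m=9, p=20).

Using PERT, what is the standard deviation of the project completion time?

5.55 hours

te_Concept design = (3 + 4·7 + 23)/6 = 54/6 = 9; σ²_Concept design = ((23−3)/6)² = 11.111
te_Prototype build = (3 + 4·9 + 21)/6 = 60/6 = 10; σ²_Prototype build = ((21−3)/6)² = 9.000
te_User testing = (2 + 4·3 + 16)/6 = 30/6 = 5; σ²_User testing = ((16−2)/6)² = 5.444
te_Tooling = (10 + 4·11 + 18)/6 = 72/6 = 12; σ²_Tooling = ((18−10)/6)² = 1.778
te_Supplier sourcing = (3 + 4·5 + 13)/6 = 36/6 = 6; σ²_Supplier sourcing = ((13−3)/6)² = 2.778
te_Pilot run = (6 + 4·11 + 22)/6 = 72/6 = 12; σ²_Pilot run = ((22−6)/6)² = 7.111
te_QA = (6 + 4·9 + 18)/6 = 60/6 = 10; σ²_QA = ((18−6)/6)² = 4.000
te_Packaging design = (1 + 4·4 + 13)/6 = 30/6 = 5; σ²_Packaging design = ((13−1)/6)² = 4.000
te_Regulatory filing = (13 + 4·14 + 27)/6 = 96/6 = 16; σ²_Regulatory filing = ((27−13)/6)² = 5.444
te_Marketing collateral = (4 + 4·9 + 20)/6 = 60/6 = 10; σ²_Marketing collateral = ((20−4)/6)² = 7.111

Forward pass:
ES_Concept design = 0; EF_Concept design = 9
ES_Prototype build = 0; EF_Prototype build = 10
ES_User testing = 0; EF_User testing = 5
ES_Tooling = max(EF_Prototype build=10, EF_User testing=5) = 10; EF_Tooling = 10+12 = 22
ES_Supplier sourcing = 5; EF_Supplier sourcing = 5+6 = 11
ES_Pilot run = max(EF_Concept design=9, EF_User testing=5) = 9; EF_Pilot run = 9+12 = 21
ES_QA = 22; EF_QA = 22+10 = 32
ES_Packaging design = 11; EF_Packaging design = 11+5 = 16
ES_Regulatory filing = 21; EF_Regulatory filing = 21+16 = 37
ES_Marketing collateral = max(EF_User testing=5, EF_QA=32, EF_Packaging design=16, EF_Regulatory filing=37) = 37; EF_Marketing collateral = 37+10 = 47
Expected project duration μ = 47 hours. Critical path: Concept design → Pilot run → Regulatory filing → Marketing collateral.

Variance along critical path = 11.111 + 7.111 + 5.444 + 7.111 = 30.778
σ = √30.778 = 5.548 hours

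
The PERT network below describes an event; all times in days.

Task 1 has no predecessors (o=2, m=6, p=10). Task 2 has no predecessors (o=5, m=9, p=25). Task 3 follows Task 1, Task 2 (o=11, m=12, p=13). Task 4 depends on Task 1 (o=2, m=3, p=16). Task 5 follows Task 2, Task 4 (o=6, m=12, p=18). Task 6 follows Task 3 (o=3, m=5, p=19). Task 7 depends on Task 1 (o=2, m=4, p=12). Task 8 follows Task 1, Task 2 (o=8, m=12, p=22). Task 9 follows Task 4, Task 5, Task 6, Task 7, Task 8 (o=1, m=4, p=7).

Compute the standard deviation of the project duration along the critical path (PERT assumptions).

4.40 days

te_Task 1 = (2 + 4·6 + 10)/6 = 36/6 = 6; σ²_Task 1 = ((10−2)/6)² = 1.778
te_Task 2 = (5 + 4·9 + 25)/6 = 66/6 = 11; σ²_Task 2 = ((25−5)/6)² = 11.111
te_Task 3 = (11 + 4·12 + 13)/6 = 72/6 = 12; σ²_Task 3 = ((13−11)/6)² = 0.111
te_Task 4 = (2 + 4·3 + 16)/6 = 30/6 = 5; σ²_Task 4 = ((16−2)/6)² = 5.444
te_Task 5 = (6 + 4·12 + 18)/6 = 72/6 = 12; σ²_Task 5 = ((18−6)/6)² = 4.000
te_Task 6 = (3 + 4·5 + 19)/6 = 42/6 = 7; σ²_Task 6 = ((19−3)/6)² = 7.111
te_Task 7 = (2 + 4·4 + 12)/6 = 30/6 = 5; σ²_Task 7 = ((12−2)/6)² = 2.778
te_Task 8 = (8 + 4·12 + 22)/6 = 78/6 = 13; σ²_Task 8 = ((22−8)/6)² = 5.444
te_Task 9 = (1 + 4·4 + 7)/6 = 24/6 = 4; σ²_Task 9 = ((7−1)/6)² = 1.000

Forward pass:
ES_Task 1 = 0; EF_Task 1 = 6
ES_Task 2 = 0; EF_Task 2 = 11
ES_Task 3 = max(EF_Task 1=6, EF_Task 2=11) = 11; EF_Task 3 = 11+12 = 23
ES_Task 4 = 6; EF_Task 4 = 6+5 = 11
ES_Task 5 = max(EF_Task 2=11, EF_Task 4=11) = 11; EF_Task 5 = 11+12 = 23
ES_Task 6 = 23; EF_Task 6 = 23+7 = 30
ES_Task 7 = 6; EF_Task 7 = 6+5 = 11
ES_Task 8 = max(EF_Task 1=6, EF_Task 2=11) = 11; EF_Task 8 = 11+13 = 24
ES_Task 9 = max(EF_Task 4=11, EF_Task 5=23, EF_Task 6=30, EF_Task 7=11, EF_Task 8=24) = 30; EF_Task 9 = 30+4 = 34
Expected project duration μ = 34 days. Critical path: Task 2 → Task 3 → Task 6 → Task 9.

Variance along critical path = 11.111 + 0.111 + 7.111 + 1.000 = 19.333
σ = √19.333 = 4.397 days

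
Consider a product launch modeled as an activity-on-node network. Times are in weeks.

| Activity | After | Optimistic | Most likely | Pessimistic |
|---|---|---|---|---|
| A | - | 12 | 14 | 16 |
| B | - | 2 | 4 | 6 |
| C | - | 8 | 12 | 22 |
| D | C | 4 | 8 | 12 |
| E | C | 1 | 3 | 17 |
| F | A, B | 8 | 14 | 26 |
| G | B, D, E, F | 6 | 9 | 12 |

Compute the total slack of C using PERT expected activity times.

te_A = (12 + 4·14 + 16)/6 = 84/6 = 14
te_B = (2 + 4·4 + 6)/6 = 24/6 = 4
te_C = (8 + 4·12 + 22)/6 = 78/6 = 13
te_D = (4 + 4·8 + 12)/6 = 48/6 = 8
te_E = (1 + 4·3 + 17)/6 = 30/6 = 5
te_F = (8 + 4·14 + 26)/6 = 90/6 = 15
te_G = (6 + 4·9 + 12)/6 = 54/6 = 9

Forward pass:
ES_A = 0; EF_A = 14
ES_B = 0; EF_B = 4
ES_C = 0; EF_C = 13
ES_D = 13; EF_D = 13+8 = 21
ES_E = 13; EF_E = 13+5 = 18
ES_F = max(EF_A=14, EF_B=4) = 14; EF_F = 14+15 = 29
ES_G = max(EF_B=4, EF_D=21, EF_E=18, EF_F=29) = 29; EF_G = 29+9 = 38
Expected project duration μ = 38 weeks. Critical path: A → F → G.

Backward pass:
LF_G = 38; LS_G = 38−9 = 29
LF_F = LS_G = 29; LS_F = 29−15 = 14
LF_E = LS_G = 29; LS_E = 29−5 = 24
LF_D = LS_G = 29; LS_D = 29−8 = 21
LF_C = min(LS_D=21, LS_E=24) = 21; LS_C = 21−13 = 8
LF_B = min(LS_F=14, LS_G=29) = 14; LS_B = 14−4 = 10
LF_A = LS_F = 14; LS_A = 14−14 = 0
Slack_C = LS_C − ES_C = 8 − 0 = 8

8 weeks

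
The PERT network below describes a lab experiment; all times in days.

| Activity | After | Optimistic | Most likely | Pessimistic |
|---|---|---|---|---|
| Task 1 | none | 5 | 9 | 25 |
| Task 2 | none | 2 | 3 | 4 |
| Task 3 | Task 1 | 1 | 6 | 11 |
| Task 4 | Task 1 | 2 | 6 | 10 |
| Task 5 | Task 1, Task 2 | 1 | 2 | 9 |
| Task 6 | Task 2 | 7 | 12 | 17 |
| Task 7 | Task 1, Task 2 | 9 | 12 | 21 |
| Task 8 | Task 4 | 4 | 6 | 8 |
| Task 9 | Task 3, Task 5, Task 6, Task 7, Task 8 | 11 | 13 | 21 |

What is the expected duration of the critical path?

38 days

te_Task 1 = (5 + 4·9 + 25)/6 = 66/6 = 11
te_Task 2 = (2 + 4·3 + 4)/6 = 18/6 = 3
te_Task 3 = (1 + 4·6 + 11)/6 = 36/6 = 6
te_Task 4 = (2 + 4·6 + 10)/6 = 36/6 = 6
te_Task 5 = (1 + 4·2 + 9)/6 = 18/6 = 3
te_Task 6 = (7 + 4·12 + 17)/6 = 72/6 = 12
te_Task 7 = (9 + 4·12 + 21)/6 = 78/6 = 13
te_Task 8 = (4 + 4·6 + 8)/6 = 36/6 = 6
te_Task 9 = (11 + 4·13 + 21)/6 = 84/6 = 14

Forward pass:
ES_Task 1 = 0; EF_Task 1 = 11
ES_Task 2 = 0; EF_Task 2 = 3
ES_Task 3 = 11; EF_Task 3 = 11+6 = 17
ES_Task 4 = 11; EF_Task 4 = 11+6 = 17
ES_Task 5 = max(EF_Task 1=11, EF_Task 2=3) = 11; EF_Task 5 = 11+3 = 14
ES_Task 6 = 3; EF_Task 6 = 3+12 = 15
ES_Task 7 = max(EF_Task 1=11, EF_Task 2=3) = 11; EF_Task 7 = 11+13 = 24
ES_Task 8 = 17; EF_Task 8 = 17+6 = 23
ES_Task 9 = max(EF_Task 3=17, EF_Task 5=14, EF_Task 6=15, EF_Task 7=24, EF_Task 8=23) = 24; EF_Task 9 = 24+14 = 38
Expected project duration μ = 38 days. Critical path: Task 1 → Task 7 → Task 9.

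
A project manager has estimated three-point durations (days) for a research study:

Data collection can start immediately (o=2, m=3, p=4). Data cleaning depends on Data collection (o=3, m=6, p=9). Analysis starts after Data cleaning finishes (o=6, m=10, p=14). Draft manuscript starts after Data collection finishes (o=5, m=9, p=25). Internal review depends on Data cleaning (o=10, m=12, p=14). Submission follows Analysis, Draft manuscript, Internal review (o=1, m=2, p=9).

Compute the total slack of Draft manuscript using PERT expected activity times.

7 days

te_Data collection = (2 + 4·3 + 4)/6 = 18/6 = 3
te_Data cleaning = (3 + 4·6 + 9)/6 = 36/6 = 6
te_Analysis = (6 + 4·10 + 14)/6 = 60/6 = 10
te_Draft manuscript = (5 + 4·9 + 25)/6 = 66/6 = 11
te_Internal review = (10 + 4·12 + 14)/6 = 72/6 = 12
te_Submission = (1 + 4·2 + 9)/6 = 18/6 = 3

Forward pass:
ES_Data collection = 0; EF_Data collection = 3
ES_Data cleaning = 3; EF_Data cleaning = 3+6 = 9
ES_Analysis = 9; EF_Analysis = 9+10 = 19
ES_Draft manuscript = 3; EF_Draft manuscript = 3+11 = 14
ES_Internal review = 9; EF_Internal review = 9+12 = 21
ES_Submission = max(EF_Analysis=19, EF_Draft manuscript=14, EF_Internal review=21) = 21; EF_Submission = 21+3 = 24
Expected project duration μ = 24 days. Critical path: Data collection → Data cleaning → Internal review → Submission.

Backward pass:
LF_Submission = 24; LS_Submission = 24−3 = 21
LF_Internal review = LS_Submission = 21; LS_Internal review = 21−12 = 9
LF_Draft manuscript = LS_Submission = 21; LS_Draft manuscript = 21−11 = 10
LF_Analysis = LS_Submission = 21; LS_Analysis = 21−10 = 11
LF_Data cleaning = min(LS_Analysis=11, LS_Internal review=9) = 9; LS_Data cleaning = 9−6 = 3
LF_Data collection = min(LS_Data cleaning=3, LS_Draft manuscript=10) = 3; LS_Data collection = 3−3 = 0
Slack_Draft manuscript = LS_Draft manuscript − ES_Draft manuscript = 10 − 3 = 7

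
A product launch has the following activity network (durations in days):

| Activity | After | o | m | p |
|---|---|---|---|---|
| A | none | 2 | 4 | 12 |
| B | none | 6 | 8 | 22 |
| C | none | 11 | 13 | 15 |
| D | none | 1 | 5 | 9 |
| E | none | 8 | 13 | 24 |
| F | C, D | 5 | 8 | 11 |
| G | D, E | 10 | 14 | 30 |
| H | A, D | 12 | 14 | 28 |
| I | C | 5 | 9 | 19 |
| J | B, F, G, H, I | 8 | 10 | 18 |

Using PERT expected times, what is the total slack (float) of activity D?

te_A = (2 + 4·4 + 12)/6 = 30/6 = 5
te_B = (6 + 4·8 + 22)/6 = 60/6 = 10
te_C = (11 + 4·13 + 15)/6 = 78/6 = 13
te_D = (1 + 4·5 + 9)/6 = 30/6 = 5
te_E = (8 + 4·13 + 24)/6 = 84/6 = 14
te_F = (5 + 4·8 + 11)/6 = 48/6 = 8
te_G = (10 + 4·14 + 30)/6 = 96/6 = 16
te_H = (12 + 4·14 + 28)/6 = 96/6 = 16
te_I = (5 + 4·9 + 19)/6 = 60/6 = 10
te_J = (8 + 4·10 + 18)/6 = 66/6 = 11

Forward pass:
ES_A = 0; EF_A = 5
ES_B = 0; EF_B = 10
ES_C = 0; EF_C = 13
ES_D = 0; EF_D = 5
ES_E = 0; EF_E = 14
ES_F = max(EF_C=13, EF_D=5) = 13; EF_F = 13+8 = 21
ES_G = max(EF_D=5, EF_E=14) = 14; EF_G = 14+16 = 30
ES_H = max(EF_A=5, EF_D=5) = 5; EF_H = 5+16 = 21
ES_I = 13; EF_I = 13+10 = 23
ES_J = max(EF_B=10, EF_F=21, EF_G=30, EF_H=21, EF_I=23) = 30; EF_J = 30+11 = 41
Expected project duration μ = 41 days. Critical path: E → G → J.

Backward pass:
LF_J = 41; LS_J = 41−11 = 30
LF_I = LS_J = 30; LS_I = 30−10 = 20
LF_H = LS_J = 30; LS_H = 30−16 = 14
LF_G = LS_J = 30; LS_G = 30−16 = 14
LF_F = LS_J = 30; LS_F = 30−8 = 22
LF_E = LS_G = 14; LS_E = 14−14 = 0
LF_D = min(LS_F=22, LS_G=14, LS_H=14) = 14; LS_D = 14−5 = 9
LF_C = min(LS_F=22, LS_I=20) = 20; LS_C = 20−13 = 7
LF_B = LS_J = 30; LS_B = 30−10 = 20
LF_A = LS_H = 14; LS_A = 14−5 = 9
Slack_D = LS_D − ES_D = 9 − 0 = 9

9 days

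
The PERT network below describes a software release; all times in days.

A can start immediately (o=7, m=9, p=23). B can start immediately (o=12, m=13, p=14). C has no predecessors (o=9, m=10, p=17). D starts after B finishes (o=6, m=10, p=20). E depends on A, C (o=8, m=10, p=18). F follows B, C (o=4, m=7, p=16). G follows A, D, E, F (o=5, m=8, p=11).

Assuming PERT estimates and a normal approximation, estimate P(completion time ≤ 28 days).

0.059

te_A = (7 + 4·9 + 23)/6 = 66/6 = 11; σ²_A = ((23−7)/6)² = 7.111
te_B = (12 + 4·13 + 14)/6 = 78/6 = 13; σ²_B = ((14−12)/6)² = 0.111
te_C = (9 + 4·10 + 17)/6 = 66/6 = 11; σ²_C = ((17−9)/6)² = 1.778
te_D = (6 + 4·10 + 20)/6 = 66/6 = 11; σ²_D = ((20−6)/6)² = 5.444
te_E = (8 + 4·10 + 18)/6 = 66/6 = 11; σ²_E = ((18−8)/6)² = 2.778
te_F = (4 + 4·7 + 16)/6 = 48/6 = 8; σ²_F = ((16−4)/6)² = 4.000
te_G = (5 + 4·8 + 11)/6 = 48/6 = 8; σ²_G = ((11−5)/6)² = 1.000

Forward pass:
ES_A = 0; EF_A = 11
ES_B = 0; EF_B = 13
ES_C = 0; EF_C = 11
ES_D = 13; EF_D = 13+11 = 24
ES_E = max(EF_A=11, EF_C=11) = 11; EF_E = 11+11 = 22
ES_F = max(EF_B=13, EF_C=11) = 13; EF_F = 13+8 = 21
ES_G = max(EF_A=11, EF_D=24, EF_E=22, EF_F=21) = 24; EF_G = 24+8 = 32
Expected project duration μ = 32 days. Critical path: B → D → G.

Variance along critical path = 0.111 + 5.444 + 1.000 = 6.556; σ = √6.556 = 2.560 days.
Z = (28 − 32) / 2.560 = -1.562
P(T ≤ 28) = Φ(-1.562) ≈ 0.059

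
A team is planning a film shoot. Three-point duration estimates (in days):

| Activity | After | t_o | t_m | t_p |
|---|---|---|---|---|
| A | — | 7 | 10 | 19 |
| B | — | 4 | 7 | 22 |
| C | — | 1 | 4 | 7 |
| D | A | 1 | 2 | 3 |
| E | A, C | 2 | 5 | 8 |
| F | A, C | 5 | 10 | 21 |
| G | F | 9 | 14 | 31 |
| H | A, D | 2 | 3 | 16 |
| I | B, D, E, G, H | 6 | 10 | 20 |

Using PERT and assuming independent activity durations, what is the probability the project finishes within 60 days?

0.978

te_A = (7 + 4·10 + 19)/6 = 66/6 = 11; σ²_A = ((19−7)/6)² = 4.000
te_B = (4 + 4·7 + 22)/6 = 54/6 = 9; σ²_B = ((22−4)/6)² = 9.000
te_C = (1 + 4·4 + 7)/6 = 24/6 = 4; σ²_C = ((7−1)/6)² = 1.000
te_D = (1 + 4·2 + 3)/6 = 12/6 = 2; σ²_D = ((3−1)/6)² = 0.111
te_E = (2 + 4·5 + 8)/6 = 30/6 = 5; σ²_E = ((8−2)/6)² = 1.000
te_F = (5 + 4·10 + 21)/6 = 66/6 = 11; σ²_F = ((21−5)/6)² = 7.111
te_G = (9 + 4·14 + 31)/6 = 96/6 = 16; σ²_G = ((31−9)/6)² = 13.444
te_H = (2 + 4·3 + 16)/6 = 30/6 = 5; σ²_H = ((16−2)/6)² = 5.444
te_I = (6 + 4·10 + 20)/6 = 66/6 = 11; σ²_I = ((20−6)/6)² = 5.444

Forward pass:
ES_A = 0; EF_A = 11
ES_B = 0; EF_B = 9
ES_C = 0; EF_C = 4
ES_D = 11; EF_D = 11+2 = 13
ES_E = max(EF_A=11, EF_C=4) = 11; EF_E = 11+5 = 16
ES_F = max(EF_A=11, EF_C=4) = 11; EF_F = 11+11 = 22
ES_G = 22; EF_G = 22+16 = 38
ES_H = max(EF_A=11, EF_D=13) = 13; EF_H = 13+5 = 18
ES_I = max(EF_B=9, EF_D=13, EF_E=16, EF_G=38, EF_H=18) = 38; EF_I = 38+11 = 49
Expected project duration μ = 49 days. Critical path: A → F → G → I.

Variance along critical path = 4.000 + 7.111 + 13.444 + 5.444 = 30.000; σ = √30.000 = 5.477 days.
Z = (60 − 49) / 5.477 = 2.008
P(T ≤ 60) = Φ(2.008) ≈ 0.978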